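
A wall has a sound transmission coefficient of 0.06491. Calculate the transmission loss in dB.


Given values:
  tau = 0.06491
Formula: TL = 10 * log10(1 / tau)
Compute 1 / tau = 1 / 0.06491 = 15.4059
Compute log10(15.4059) = 1.187687
TL = 10 * 1.187687 = 11.88

11.88 dB


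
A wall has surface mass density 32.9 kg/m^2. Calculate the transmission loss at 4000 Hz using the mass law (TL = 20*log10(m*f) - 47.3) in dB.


Given values:
  m = 32.9 kg/m^2, f = 4000 Hz
Formula: TL = 20 * log10(m * f) - 47.3
Compute m * f = 32.9 * 4000 = 131600.0
Compute log10(131600.0) = 5.119256
Compute 20 * 5.119256 = 102.3851
TL = 102.3851 - 47.3 = 55.09

55.09 dB


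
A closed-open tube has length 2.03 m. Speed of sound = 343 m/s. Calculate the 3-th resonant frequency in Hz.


Given values:
  Tube type: closed-open, L = 2.03 m, c = 343 m/s, n = 3
Formula: f_n = (2n - 1) * c / (4 * L)
Compute 2n - 1 = 2*3 - 1 = 5
Compute 4 * L = 4 * 2.03 = 8.12
f = 5 * 343 / 8.12
f = 211.21

211.21 Hz


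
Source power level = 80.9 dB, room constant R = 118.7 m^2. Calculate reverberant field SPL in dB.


Given values:
  Lw = 80.9 dB, R = 118.7 m^2
Formula: SPL = Lw + 10 * log10(4 / R)
Compute 4 / R = 4 / 118.7 = 0.033698
Compute 10 * log10(0.033698) = -14.724
SPL = 80.9 + (-14.724) = 66.18

66.18 dB


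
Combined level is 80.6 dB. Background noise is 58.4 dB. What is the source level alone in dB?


Given values:
  L_total = 80.6 dB, L_bg = 58.4 dB
Formula: L_source = 10 * log10(10^(L_total/10) - 10^(L_bg/10))
Convert to linear:
  10^(80.6/10) = 114815362.1497
  10^(58.4/10) = 691830.9709
Difference: 114815362.1497 - 691830.9709 = 114123531.1788
L_source = 10 * log10(114123531.1788) = 80.57

80.57 dB


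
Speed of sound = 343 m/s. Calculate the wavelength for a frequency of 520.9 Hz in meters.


Given values:
  c = 343 m/s, f = 520.9 Hz
Formula: lambda = c / f
lambda = 343 / 520.9
lambda = 0.6585

0.6585 m


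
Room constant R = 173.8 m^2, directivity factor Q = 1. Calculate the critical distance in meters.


Given values:
  R = 173.8 m^2, Q = 1
Formula: d_c = 0.141 * sqrt(Q * R)
Compute Q * R = 1 * 173.8 = 173.8
Compute sqrt(173.8) = 13.1833
d_c = 0.141 * 13.1833 = 1.859

1.859 m


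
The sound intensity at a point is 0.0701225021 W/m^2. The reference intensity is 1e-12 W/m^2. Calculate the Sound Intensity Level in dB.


Given values:
  I = 0.0701225021 W/m^2
  I_ref = 1e-12 W/m^2
Formula: SIL = 10 * log10(I / I_ref)
Compute ratio: I / I_ref = 70122502100
Compute log10: log10(70122502100) = 10.845857
Multiply: SIL = 10 * 10.845857 = 108.46

108.46 dB


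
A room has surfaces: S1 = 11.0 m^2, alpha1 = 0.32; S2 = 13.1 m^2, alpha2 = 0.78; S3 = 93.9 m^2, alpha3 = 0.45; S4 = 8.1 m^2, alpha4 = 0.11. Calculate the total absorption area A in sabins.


Given surfaces:
  Surface 1: 11.0 * 0.32 = 3.52
  Surface 2: 13.1 * 0.78 = 10.218
  Surface 3: 93.9 * 0.45 = 42.255
  Surface 4: 8.1 * 0.11 = 0.891
Formula: A = sum(Si * alpha_i)
A = 3.52 + 10.218 + 42.255 + 0.891
A = 56.88

56.88 sabins


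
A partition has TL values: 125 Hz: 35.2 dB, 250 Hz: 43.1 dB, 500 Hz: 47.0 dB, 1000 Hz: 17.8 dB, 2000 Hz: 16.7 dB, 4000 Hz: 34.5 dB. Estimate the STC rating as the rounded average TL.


Given TL values at each frequency:
  125 Hz: 35.2 dB
  250 Hz: 43.1 dB
  500 Hz: 47.0 dB
  1000 Hz: 17.8 dB
  2000 Hz: 16.7 dB
  4000 Hz: 34.5 dB
Formula: STC ~ round(average of TL values)
Sum = 35.2 + 43.1 + 47.0 + 17.8 + 16.7 + 34.5 = 194.3
Average = 194.3 / 6 = 32.38
Rounded: 32

32


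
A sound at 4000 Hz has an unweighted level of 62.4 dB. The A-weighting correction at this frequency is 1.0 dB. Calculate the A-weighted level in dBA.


Given values:
  SPL = 62.4 dB
  A-weighting at 4000 Hz = 1.0 dB
Formula: L_A = SPL + A_weight
L_A = 62.4 + (1.0)
L_A = 63.4

63.4 dBA


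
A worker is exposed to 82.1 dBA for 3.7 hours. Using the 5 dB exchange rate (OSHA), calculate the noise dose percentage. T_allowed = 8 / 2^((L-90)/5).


Given values:
  L = 82.1 dBA, T = 3.7 hours
Formula: T_allowed = 8 / 2^((L - 90) / 5)
Compute exponent: (82.1 - 90) / 5 = -1.58
Compute 2^(-1.58) = 0.334482
T_allowed = 8 / 0.334482 = 23.91758 hours
Dose = (T / T_allowed) * 100
Dose = (3.7 / 23.91758) * 100 = 15.47

15.47 %


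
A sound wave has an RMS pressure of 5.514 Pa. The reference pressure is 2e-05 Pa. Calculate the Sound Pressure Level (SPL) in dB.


Given values:
  p = 5.514 Pa
  p_ref = 2e-05 Pa
Formula: SPL = 20 * log10(p / p_ref)
Compute ratio: p / p_ref = 5.514 / 2e-05 = 275700
Compute log10: log10(275700) = 5.440437
Multiply: SPL = 20 * 5.440437 = 108.81

108.81 dB


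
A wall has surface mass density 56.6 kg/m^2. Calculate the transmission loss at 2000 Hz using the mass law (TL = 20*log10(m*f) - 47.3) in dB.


Given values:
  m = 56.6 kg/m^2, f = 2000 Hz
Formula: TL = 20 * log10(m * f) - 47.3
Compute m * f = 56.6 * 2000 = 113200.0
Compute log10(113200.0) = 5.053846
Compute 20 * 5.053846 = 101.0769
TL = 101.0769 - 47.3 = 53.78

53.78 dB


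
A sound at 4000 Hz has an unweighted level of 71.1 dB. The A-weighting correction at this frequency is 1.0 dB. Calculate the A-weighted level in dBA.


Given values:
  SPL = 71.1 dB
  A-weighting at 4000 Hz = 1.0 dB
Formula: L_A = SPL + A_weight
L_A = 71.1 + (1.0)
L_A = 72.1

72.1 dBA


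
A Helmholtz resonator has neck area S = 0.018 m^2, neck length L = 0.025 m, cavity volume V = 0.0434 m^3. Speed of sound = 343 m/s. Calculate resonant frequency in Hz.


Given values:
  S = 0.018 m^2, L = 0.025 m, V = 0.0434 m^3, c = 343 m/s
Formula: f = (c / (2*pi)) * sqrt(S / (V * L))
Compute V * L = 0.0434 * 0.025 = 0.001085
Compute S / (V * L) = 0.018 / 0.001085 = 16.5899
Compute sqrt(16.5899) = 4.07307
Compute c / (2*pi) = 343 / 6.283185 = 54.590148
f = 54.590148 * 4.07307 = 222.35

222.35 Hz


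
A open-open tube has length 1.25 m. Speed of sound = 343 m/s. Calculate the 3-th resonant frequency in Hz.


Given values:
  Tube type: open-open, L = 1.25 m, c = 343 m/s, n = 3
Formula: f_n = n * c / (2 * L)
Compute 2 * L = 2 * 1.25 = 2.5
f = 3 * 343 / 2.5
f = 411.6

411.6 Hz


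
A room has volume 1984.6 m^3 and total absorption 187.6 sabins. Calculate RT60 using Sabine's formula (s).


Given values:
  V = 1984.6 m^3
  A = 187.6 sabins
Formula: RT60 = 0.161 * V / A
Numerator: 0.161 * 1984.6 = 319.5206
RT60 = 319.5206 / 187.6 = 1.703

1.703 s


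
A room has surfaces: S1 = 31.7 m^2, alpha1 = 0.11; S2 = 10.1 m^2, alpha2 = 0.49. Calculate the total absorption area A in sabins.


Given surfaces:
  Surface 1: 31.7 * 0.11 = 3.487
  Surface 2: 10.1 * 0.49 = 4.949
Formula: A = sum(Si * alpha_i)
A = 3.487 + 4.949
A = 8.44

8.44 sabins


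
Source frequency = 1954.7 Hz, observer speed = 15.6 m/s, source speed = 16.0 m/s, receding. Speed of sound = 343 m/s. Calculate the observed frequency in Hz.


Given values:
  f_s = 1954.7 Hz, v_o = 15.6 m/s, v_s = 16.0 m/s
  Direction: receding
Formula: f_o = f_s * (c - v_o) / (c + v_s)
Numerator: c - v_o = 343 - 15.6 = 327.4
Denominator: c + v_s = 343 + 16.0 = 359.0
f_o = 1954.7 * 327.4 / 359.0 = 1782.64

1782.64 Hz


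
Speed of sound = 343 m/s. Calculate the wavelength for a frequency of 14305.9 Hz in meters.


Given values:
  c = 343 m/s, f = 14305.9 Hz
Formula: lambda = c / f
lambda = 343 / 14305.9
lambda = 0.024

0.024 m


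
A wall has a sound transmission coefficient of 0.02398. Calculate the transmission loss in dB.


Given values:
  tau = 0.02398
Formula: TL = 10 * log10(1 / tau)
Compute 1 / tau = 1 / 0.02398 = 41.7014
Compute log10(41.7014) = 1.620151
TL = 10 * 1.620151 = 16.2

16.2 dB


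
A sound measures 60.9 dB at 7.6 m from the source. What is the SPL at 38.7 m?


Given values:
  SPL1 = 60.9 dB, r1 = 7.6 m, r2 = 38.7 m
Formula: SPL2 = SPL1 - 20 * log10(r2 / r1)
Compute ratio: r2 / r1 = 38.7 / 7.6 = 5.0921
Compute log10: log10(5.0921) = 0.706897
Compute drop: 20 * 0.706897 = 14.1379
SPL2 = 60.9 - 14.1379 = 46.76

46.76 dB


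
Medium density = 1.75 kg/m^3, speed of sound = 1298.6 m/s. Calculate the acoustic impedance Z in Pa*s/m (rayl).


Given values:
  rho = 1.75 kg/m^3
  c = 1298.6 m/s
Formula: Z = rho * c
Z = 1.75 * 1298.6
Z = 2272.55

2272.55 rayl


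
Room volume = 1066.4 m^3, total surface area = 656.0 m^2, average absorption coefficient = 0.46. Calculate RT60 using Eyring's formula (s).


Given values:
  V = 1066.4 m^3, S = 656.0 m^2, alpha = 0.46
Formula: RT60 = 0.161 * V / (-S * ln(1 - alpha))
Compute ln(1 - 0.46) = ln(0.54) = -0.616186
Denominator: -656.0 * -0.616186 = 404.218
Numerator: 0.161 * 1066.4 = 171.6904
RT60 = 171.6904 / 404.218 = 0.425

0.425 s


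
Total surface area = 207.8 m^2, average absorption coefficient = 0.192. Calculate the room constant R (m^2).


Given values:
  S = 207.8 m^2, alpha = 0.192
Formula: R = S * alpha / (1 - alpha)
Numerator: 207.8 * 0.192 = 39.8976
Denominator: 1 - 0.192 = 0.808
R = 39.8976 / 0.808 = 49.38

49.38 m^2


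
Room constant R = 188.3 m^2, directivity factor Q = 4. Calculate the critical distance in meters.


Given values:
  R = 188.3 m^2, Q = 4
Formula: d_c = 0.141 * sqrt(Q * R)
Compute Q * R = 4 * 188.3 = 753.2
Compute sqrt(753.2) = 27.4445
d_c = 0.141 * 27.4445 = 3.87

3.87 m


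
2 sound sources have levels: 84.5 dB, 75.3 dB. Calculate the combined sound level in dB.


Formula: L_total = 10 * log10( sum(10^(Li/10)) )
  Source 1: 10^(84.5/10) = 281838293.1264
  Source 2: 10^(75.3/10) = 33884415.6139
Sum of linear values = 315722708.7403
L_total = 10 * log10(315722708.7403) = 84.99

84.99 dB


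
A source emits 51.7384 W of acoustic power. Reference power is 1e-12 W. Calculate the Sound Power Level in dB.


Given values:
  W = 51.7384 W
  W_ref = 1e-12 W
Formula: SWL = 10 * log10(W / W_ref)
Compute ratio: W / W_ref = 51738400000000
Compute log10: log10(51738400000000) = 13.713813
Multiply: SWL = 10 * 13.713813 = 137.14

137.14 dB


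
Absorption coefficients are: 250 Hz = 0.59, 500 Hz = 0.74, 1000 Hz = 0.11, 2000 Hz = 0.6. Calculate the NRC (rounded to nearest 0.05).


Given values:
  a_250 = 0.59, a_500 = 0.74
  a_1000 = 0.11, a_2000 = 0.6
Formula: NRC = (a250 + a500 + a1000 + a2000) / 4
Sum = 0.59 + 0.74 + 0.11 + 0.6 = 2.04
NRC = 2.04 / 4 = 0.51
Rounded to nearest 0.05: 0.5

0.5


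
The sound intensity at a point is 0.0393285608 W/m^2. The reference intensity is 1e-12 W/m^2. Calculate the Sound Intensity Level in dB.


Given values:
  I = 0.0393285608 W/m^2
  I_ref = 1e-12 W/m^2
Formula: SIL = 10 * log10(I / I_ref)
Compute ratio: I / I_ref = 39328560800
Compute log10: log10(39328560800) = 10.594708
Multiply: SIL = 10 * 10.594708 = 105.95

105.95 dB


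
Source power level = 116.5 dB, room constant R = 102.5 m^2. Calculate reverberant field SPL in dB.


Given values:
  Lw = 116.5 dB, R = 102.5 m^2
Formula: SPL = Lw + 10 * log10(4 / R)
Compute 4 / R = 4 / 102.5 = 0.039024
Compute 10 * log10(0.039024) = -14.0867
SPL = 116.5 + (-14.0867) = 102.41

102.41 dB


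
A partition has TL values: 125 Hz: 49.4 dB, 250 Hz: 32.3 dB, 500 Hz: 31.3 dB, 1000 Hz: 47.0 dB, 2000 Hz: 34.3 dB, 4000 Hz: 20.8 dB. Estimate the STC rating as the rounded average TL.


Given TL values at each frequency:
  125 Hz: 49.4 dB
  250 Hz: 32.3 dB
  500 Hz: 31.3 dB
  1000 Hz: 47.0 dB
  2000 Hz: 34.3 dB
  4000 Hz: 20.8 dB
Formula: STC ~ round(average of TL values)
Sum = 49.4 + 32.3 + 31.3 + 47.0 + 34.3 + 20.8 = 215.1
Average = 215.1 / 6 = 35.85
Rounded: 36

36


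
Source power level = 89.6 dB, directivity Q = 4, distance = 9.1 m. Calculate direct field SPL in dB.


Given values:
  Lw = 89.6 dB, Q = 4, r = 9.1 m
Formula: SPL = Lw + 10 * log10(Q / (4 * pi * r^2))
Compute 4 * pi * r^2 = 4 * pi * 9.1^2 = 1040.6212
Compute Q / denom = 4 / 1040.6212 = 0.00384386
Compute 10 * log10(0.00384386) = -24.1523
SPL = 89.6 + (-24.1523) = 65.45

65.45 dB


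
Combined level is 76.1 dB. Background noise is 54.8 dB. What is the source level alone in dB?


Given values:
  L_total = 76.1 dB, L_bg = 54.8 dB
Formula: L_source = 10 * log10(10^(L_total/10) - 10^(L_bg/10))
Convert to linear:
  10^(76.1/10) = 40738027.7804
  10^(54.8/10) = 301995.172
Difference: 40738027.7804 - 301995.172 = 40436032.6084
L_source = 10 * log10(40436032.6084) = 76.07

76.07 dB


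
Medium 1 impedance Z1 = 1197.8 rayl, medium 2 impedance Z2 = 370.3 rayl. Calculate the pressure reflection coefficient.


Given values:
  Z1 = 1197.8 rayl, Z2 = 370.3 rayl
Formula: R = (Z2 - Z1) / (Z2 + Z1)
Numerator: Z2 - Z1 = 370.3 - 1197.8 = -827.5
Denominator: Z2 + Z1 = 370.3 + 1197.8 = 1568.1
R = -827.5 / 1568.1 = -0.5277

-0.5277


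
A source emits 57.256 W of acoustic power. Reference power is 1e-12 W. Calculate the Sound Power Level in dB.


Given values:
  W = 57.256 W
  W_ref = 1e-12 W
Formula: SWL = 10 * log10(W / W_ref)
Compute ratio: W / W_ref = 57256000000000
Compute log10: log10(57256000000000) = 13.757821
Multiply: SWL = 10 * 13.757821 = 137.58

137.58 dB


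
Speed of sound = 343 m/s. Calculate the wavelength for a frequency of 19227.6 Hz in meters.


Given values:
  c = 343 m/s, f = 19227.6 Hz
Formula: lambda = c / f
lambda = 343 / 19227.6
lambda = 0.0178

0.0178 m


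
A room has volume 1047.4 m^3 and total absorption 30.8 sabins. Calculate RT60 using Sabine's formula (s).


Given values:
  V = 1047.4 m^3
  A = 30.8 sabins
Formula: RT60 = 0.161 * V / A
Numerator: 0.161 * 1047.4 = 168.6314
RT60 = 168.6314 / 30.8 = 5.475

5.475 s


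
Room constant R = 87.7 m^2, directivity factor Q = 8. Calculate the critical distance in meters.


Given values:
  R = 87.7 m^2, Q = 8
Formula: d_c = 0.141 * sqrt(Q * R)
Compute Q * R = 8 * 87.7 = 701.6
Compute sqrt(701.6) = 26.4877
d_c = 0.141 * 26.4877 = 3.735

3.735 m


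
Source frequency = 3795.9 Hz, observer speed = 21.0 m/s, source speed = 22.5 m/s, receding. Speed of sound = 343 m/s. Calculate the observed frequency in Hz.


Given values:
  f_s = 3795.9 Hz, v_o = 21.0 m/s, v_s = 22.5 m/s
  Direction: receding
Formula: f_o = f_s * (c - v_o) / (c + v_s)
Numerator: c - v_o = 343 - 21.0 = 322.0
Denominator: c + v_s = 343 + 22.5 = 365.5
f_o = 3795.9 * 322.0 / 365.5 = 3344.13

3344.13 Hz


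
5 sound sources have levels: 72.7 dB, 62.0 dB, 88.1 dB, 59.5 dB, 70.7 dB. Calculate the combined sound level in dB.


Formula: L_total = 10 * log10( sum(10^(Li/10)) )
  Source 1: 10^(72.7/10) = 18620871.3666
  Source 2: 10^(62.0/10) = 1584893.1925
  Source 3: 10^(88.1/10) = 645654229.0347
  Source 4: 10^(59.5/10) = 891250.9381
  Source 5: 10^(70.7/10) = 11748975.5494
Sum of linear values = 678500220.0813
L_total = 10 * log10(678500220.0813) = 88.32

88.32 dB


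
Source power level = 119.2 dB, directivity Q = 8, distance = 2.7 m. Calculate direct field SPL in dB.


Given values:
  Lw = 119.2 dB, Q = 8, r = 2.7 m
Formula: SPL = Lw + 10 * log10(Q / (4 * pi * r^2))
Compute 4 * pi * r^2 = 4 * pi * 2.7^2 = 91.6088
Compute Q / denom = 8 / 91.6088 = 0.08732785
Compute 10 * log10(0.08732785) = -10.5885
SPL = 119.2 + (-10.5885) = 108.61

108.61 dB


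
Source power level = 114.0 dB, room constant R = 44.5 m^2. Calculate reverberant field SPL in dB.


Given values:
  Lw = 114.0 dB, R = 44.5 m^2
Formula: SPL = Lw + 10 * log10(4 / R)
Compute 4 / R = 4 / 44.5 = 0.089888
Compute 10 * log10(0.089888) = -10.463
SPL = 114.0 + (-10.463) = 103.54

103.54 dB


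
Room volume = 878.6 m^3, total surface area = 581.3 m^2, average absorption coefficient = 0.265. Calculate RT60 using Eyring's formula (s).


Given values:
  V = 878.6 m^3, S = 581.3 m^2, alpha = 0.265
Formula: RT60 = 0.161 * V / (-S * ln(1 - alpha))
Compute ln(1 - 0.265) = ln(0.735) = -0.307885
Denominator: -581.3 * -0.307885 = 178.9736
Numerator: 0.161 * 878.6 = 141.4546
RT60 = 141.4546 / 178.9736 = 0.79

0.79 s


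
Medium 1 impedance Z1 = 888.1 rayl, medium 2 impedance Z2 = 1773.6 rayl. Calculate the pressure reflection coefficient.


Given values:
  Z1 = 888.1 rayl, Z2 = 1773.6 rayl
Formula: R = (Z2 - Z1) / (Z2 + Z1)
Numerator: Z2 - Z1 = 1773.6 - 888.1 = 885.5
Denominator: Z2 + Z1 = 1773.6 + 888.1 = 2661.7
R = 885.5 / 2661.7 = 0.3327

0.3327


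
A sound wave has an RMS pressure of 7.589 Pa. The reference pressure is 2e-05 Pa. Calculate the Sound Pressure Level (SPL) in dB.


Given values:
  p = 7.589 Pa
  p_ref = 2e-05 Pa
Formula: SPL = 20 * log10(p / p_ref)
Compute ratio: p / p_ref = 7.589 / 2e-05 = 379450
Compute log10: log10(379450) = 5.579155
Multiply: SPL = 20 * 5.579155 = 111.58

111.58 dB


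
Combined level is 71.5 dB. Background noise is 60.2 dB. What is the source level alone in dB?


Given values:
  L_total = 71.5 dB, L_bg = 60.2 dB
Formula: L_source = 10 * log10(10^(L_total/10) - 10^(L_bg/10))
Convert to linear:
  10^(71.5/10) = 14125375.4462
  10^(60.2/10) = 1047128.5481
Difference: 14125375.4462 - 1047128.5481 = 13078246.8981
L_source = 10 * log10(13078246.8981) = 71.17

71.17 dB


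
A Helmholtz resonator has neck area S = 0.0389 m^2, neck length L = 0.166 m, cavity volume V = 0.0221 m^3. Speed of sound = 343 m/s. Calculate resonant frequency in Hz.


Given values:
  S = 0.0389 m^2, L = 0.166 m, V = 0.0221 m^3, c = 343 m/s
Formula: f = (c / (2*pi)) * sqrt(S / (V * L))
Compute V * L = 0.0221 * 0.166 = 0.0036686
Compute S / (V * L) = 0.0389 / 0.0036686 = 10.6035
Compute sqrt(10.6035) = 3.256302
Compute c / (2*pi) = 343 / 6.283185 = 54.590148
f = 54.590148 * 3.256302 = 177.76

177.76 Hz


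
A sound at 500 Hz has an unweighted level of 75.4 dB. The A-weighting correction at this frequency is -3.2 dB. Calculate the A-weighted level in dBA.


Given values:
  SPL = 75.4 dB
  A-weighting at 500 Hz = -3.2 dB
Formula: L_A = SPL + A_weight
L_A = 75.4 + (-3.2)
L_A = 72.2

72.2 dBA


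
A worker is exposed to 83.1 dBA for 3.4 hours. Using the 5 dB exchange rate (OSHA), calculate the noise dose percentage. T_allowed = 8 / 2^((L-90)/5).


Given values:
  L = 83.1 dBA, T = 3.4 hours
Formula: T_allowed = 8 / 2^((L - 90) / 5)
Compute exponent: (83.1 - 90) / 5 = -1.38
Compute 2^(-1.38) = 0.384219
T_allowed = 8 / 0.384219 = 20.821459 hours
Dose = (T / T_allowed) * 100
Dose = (3.4 / 20.821459) * 100 = 16.33

16.33 %


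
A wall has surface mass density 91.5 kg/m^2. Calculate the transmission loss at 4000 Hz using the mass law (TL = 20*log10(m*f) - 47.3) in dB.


Given values:
  m = 91.5 kg/m^2, f = 4000 Hz
Formula: TL = 20 * log10(m * f) - 47.3
Compute m * f = 91.5 * 4000 = 366000.0
Compute log10(366000.0) = 5.563481
Compute 20 * 5.563481 = 111.2696
TL = 111.2696 - 47.3 = 63.97

63.97 dB


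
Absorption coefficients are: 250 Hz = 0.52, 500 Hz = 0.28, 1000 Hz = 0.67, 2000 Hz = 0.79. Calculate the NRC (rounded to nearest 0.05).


Given values:
  a_250 = 0.52, a_500 = 0.28
  a_1000 = 0.67, a_2000 = 0.79
Formula: NRC = (a250 + a500 + a1000 + a2000) / 4
Sum = 0.52 + 0.28 + 0.67 + 0.79 = 2.26
NRC = 2.26 / 4 = 0.565
Rounded to nearest 0.05: 0.55

0.55


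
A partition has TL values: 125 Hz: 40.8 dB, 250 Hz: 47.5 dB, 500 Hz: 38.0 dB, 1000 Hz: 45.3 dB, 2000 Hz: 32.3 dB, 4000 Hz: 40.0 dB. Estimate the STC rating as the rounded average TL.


Given TL values at each frequency:
  125 Hz: 40.8 dB
  250 Hz: 47.5 dB
  500 Hz: 38.0 dB
  1000 Hz: 45.3 dB
  2000 Hz: 32.3 dB
  4000 Hz: 40.0 dB
Formula: STC ~ round(average of TL values)
Sum = 40.8 + 47.5 + 38.0 + 45.3 + 32.3 + 40.0 = 243.9
Average = 243.9 / 6 = 40.65
Rounded: 41

41


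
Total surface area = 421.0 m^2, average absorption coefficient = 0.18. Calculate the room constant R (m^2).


Given values:
  S = 421.0 m^2, alpha = 0.18
Formula: R = S * alpha / (1 - alpha)
Numerator: 421.0 * 0.18 = 75.78
Denominator: 1 - 0.18 = 0.82
R = 75.78 / 0.82 = 92.41

92.41 m^2


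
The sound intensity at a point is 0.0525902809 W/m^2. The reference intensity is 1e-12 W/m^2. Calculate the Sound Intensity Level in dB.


Given values:
  I = 0.0525902809 W/m^2
  I_ref = 1e-12 W/m^2
Formula: SIL = 10 * log10(I / I_ref)
Compute ratio: I / I_ref = 52590280900
Compute log10: log10(52590280900) = 10.720905
Multiply: SIL = 10 * 10.720905 = 107.21

107.21 dB


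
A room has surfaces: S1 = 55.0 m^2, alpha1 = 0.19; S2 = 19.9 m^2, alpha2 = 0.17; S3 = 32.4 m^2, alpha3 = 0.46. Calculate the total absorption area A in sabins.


Given surfaces:
  Surface 1: 55.0 * 0.19 = 10.45
  Surface 2: 19.9 * 0.17 = 3.383
  Surface 3: 32.4 * 0.46 = 14.904
Formula: A = sum(Si * alpha_i)
A = 10.45 + 3.383 + 14.904
A = 28.74

28.74 sabins


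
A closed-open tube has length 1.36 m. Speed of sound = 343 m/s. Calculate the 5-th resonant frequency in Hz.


Given values:
  Tube type: closed-open, L = 1.36 m, c = 343 m/s, n = 5
Formula: f_n = (2n - 1) * c / (4 * L)
Compute 2n - 1 = 2*5 - 1 = 9
Compute 4 * L = 4 * 1.36 = 5.44
f = 9 * 343 / 5.44
f = 567.46

567.46 Hz


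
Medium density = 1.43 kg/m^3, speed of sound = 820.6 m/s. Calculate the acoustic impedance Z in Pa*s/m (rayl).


Given values:
  rho = 1.43 kg/m^3
  c = 820.6 m/s
Formula: Z = rho * c
Z = 1.43 * 820.6
Z = 1173.46

1173.46 rayl


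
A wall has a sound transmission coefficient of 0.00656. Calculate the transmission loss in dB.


Given values:
  tau = 0.00656
Formula: TL = 10 * log10(1 / tau)
Compute 1 / tau = 1 / 0.00656 = 152.439
Compute log10(152.439) = 2.183096
TL = 10 * 2.183096 = 21.83

21.83 dB


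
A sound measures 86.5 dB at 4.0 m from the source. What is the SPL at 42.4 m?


Given values:
  SPL1 = 86.5 dB, r1 = 4.0 m, r2 = 42.4 m
Formula: SPL2 = SPL1 - 20 * log10(r2 / r1)
Compute ratio: r2 / r1 = 42.4 / 4.0 = 10.6
Compute log10: log10(10.6) = 1.025306
Compute drop: 20 * 1.025306 = 20.5061
SPL2 = 86.5 - 20.5061 = 65.99

65.99 dB


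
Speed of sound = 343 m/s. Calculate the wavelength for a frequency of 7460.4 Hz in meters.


Given values:
  c = 343 m/s, f = 7460.4 Hz
Formula: lambda = c / f
lambda = 343 / 7460.4
lambda = 0.046

0.046 m


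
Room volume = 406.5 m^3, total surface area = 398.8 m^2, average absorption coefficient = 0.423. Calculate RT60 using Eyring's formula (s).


Given values:
  V = 406.5 m^3, S = 398.8 m^2, alpha = 0.423
Formula: RT60 = 0.161 * V / (-S * ln(1 - alpha))
Compute ln(1 - 0.423) = ln(0.577) = -0.549913
Denominator: -398.8 * -0.549913 = 219.3053
Numerator: 0.161 * 406.5 = 65.4465
RT60 = 65.4465 / 219.3053 = 0.298

0.298 s


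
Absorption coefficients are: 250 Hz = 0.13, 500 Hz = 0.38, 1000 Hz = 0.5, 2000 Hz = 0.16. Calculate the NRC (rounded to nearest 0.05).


Given values:
  a_250 = 0.13, a_500 = 0.38
  a_1000 = 0.5, a_2000 = 0.16
Formula: NRC = (a250 + a500 + a1000 + a2000) / 4
Sum = 0.13 + 0.38 + 0.5 + 0.16 = 1.17
NRC = 1.17 / 4 = 0.2925
Rounded to nearest 0.05: 0.3

0.3


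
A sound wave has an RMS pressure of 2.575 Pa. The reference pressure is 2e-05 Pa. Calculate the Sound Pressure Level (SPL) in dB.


Given values:
  p = 2.575 Pa
  p_ref = 2e-05 Pa
Formula: SPL = 20 * log10(p / p_ref)
Compute ratio: p / p_ref = 2.575 / 2e-05 = 128750
Compute log10: log10(128750) = 5.109747
Multiply: SPL = 20 * 5.109747 = 102.19

102.19 dB


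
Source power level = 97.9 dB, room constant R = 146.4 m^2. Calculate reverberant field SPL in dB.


Given values:
  Lw = 97.9 dB, R = 146.4 m^2
Formula: SPL = Lw + 10 * log10(4 / R)
Compute 4 / R = 4 / 146.4 = 0.027322
Compute 10 * log10(0.027322) = -15.6349
SPL = 97.9 + (-15.6349) = 82.27

82.27 dB


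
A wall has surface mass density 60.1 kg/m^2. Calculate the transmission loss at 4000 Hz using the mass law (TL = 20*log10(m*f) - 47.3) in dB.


Given values:
  m = 60.1 kg/m^2, f = 4000 Hz
Formula: TL = 20 * log10(m * f) - 47.3
Compute m * f = 60.1 * 4000 = 240400.0
Compute log10(240400.0) = 5.380934
Compute 20 * 5.380934 = 107.6187
TL = 107.6187 - 47.3 = 60.32

60.32 dB


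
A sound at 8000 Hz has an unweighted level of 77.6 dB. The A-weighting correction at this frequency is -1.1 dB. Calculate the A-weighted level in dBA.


Given values:
  SPL = 77.6 dB
  A-weighting at 8000 Hz = -1.1 dB
Formula: L_A = SPL + A_weight
L_A = 77.6 + (-1.1)
L_A = 76.5

76.5 dBA


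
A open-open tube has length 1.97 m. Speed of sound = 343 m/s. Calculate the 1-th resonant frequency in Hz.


Given values:
  Tube type: open-open, L = 1.97 m, c = 343 m/s, n = 1
Formula: f_n = n * c / (2 * L)
Compute 2 * L = 2 * 1.97 = 3.94
f = 1 * 343 / 3.94
f = 87.06

87.06 Hz


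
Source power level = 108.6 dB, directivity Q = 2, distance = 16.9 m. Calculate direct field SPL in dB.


Given values:
  Lw = 108.6 dB, Q = 2, r = 16.9 m
Formula: SPL = Lw + 10 * log10(Q / (4 * pi * r^2))
Compute 4 * pi * r^2 = 4 * pi * 16.9^2 = 3589.0811
Compute Q / denom = 2 / 3589.0811 = 0.00055725
Compute 10 * log10(0.00055725) = -32.5395
SPL = 108.6 + (-32.5395) = 76.06

76.06 dB


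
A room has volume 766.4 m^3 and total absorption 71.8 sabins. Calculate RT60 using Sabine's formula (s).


Given values:
  V = 766.4 m^3
  A = 71.8 sabins
Formula: RT60 = 0.161 * V / A
Numerator: 0.161 * 766.4 = 123.3904
RT60 = 123.3904 / 71.8 = 1.719

1.719 s


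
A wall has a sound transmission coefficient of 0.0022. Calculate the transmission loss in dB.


Given values:
  tau = 0.0022
Formula: TL = 10 * log10(1 / tau)
Compute 1 / tau = 1 / 0.0022 = 454.5455
Compute log10(454.5455) = 2.657577
TL = 10 * 2.657577 = 26.58

26.58 dB


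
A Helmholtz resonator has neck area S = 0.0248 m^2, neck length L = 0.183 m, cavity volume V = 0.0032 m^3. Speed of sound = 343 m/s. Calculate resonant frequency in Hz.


Given values:
  S = 0.0248 m^2, L = 0.183 m, V = 0.0032 m^3, c = 343 m/s
Formula: f = (c / (2*pi)) * sqrt(S / (V * L))
Compute V * L = 0.0032 * 0.183 = 0.0005856
Compute S / (V * L) = 0.0248 / 0.0005856 = 42.3497
Compute sqrt(42.3497) = 6.507665
Compute c / (2*pi) = 343 / 6.283185 = 54.590148
f = 54.590148 * 6.507665 = 355.25

355.25 Hz


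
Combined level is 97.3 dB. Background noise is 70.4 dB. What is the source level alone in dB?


Given values:
  L_total = 97.3 dB, L_bg = 70.4 dB
Formula: L_source = 10 * log10(10^(L_total/10) - 10^(L_bg/10))
Convert to linear:
  10^(97.3/10) = 5370317963.7025
  10^(70.4/10) = 10964781.9614
Difference: 5370317963.7025 - 10964781.9614 = 5359353181.7411
L_source = 10 * log10(5359353181.7411) = 97.29

97.29 dB


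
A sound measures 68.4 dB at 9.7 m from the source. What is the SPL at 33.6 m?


Given values:
  SPL1 = 68.4 dB, r1 = 9.7 m, r2 = 33.6 m
Formula: SPL2 = SPL1 - 20 * log10(r2 / r1)
Compute ratio: r2 / r1 = 33.6 / 9.7 = 3.4639
Compute log10: log10(3.4639) = 0.539565
Compute drop: 20 * 0.539565 = 10.7913
SPL2 = 68.4 - 10.7913 = 57.61

57.61 dB


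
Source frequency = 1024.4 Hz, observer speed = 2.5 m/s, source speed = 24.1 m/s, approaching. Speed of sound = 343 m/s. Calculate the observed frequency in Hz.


Given values:
  f_s = 1024.4 Hz, v_o = 2.5 m/s, v_s = 24.1 m/s
  Direction: approaching
Formula: f_o = f_s * (c + v_o) / (c - v_s)
Numerator: c + v_o = 343 + 2.5 = 345.5
Denominator: c - v_s = 343 - 24.1 = 318.9
f_o = 1024.4 * 345.5 / 318.9 = 1109.85

1109.85 Hz


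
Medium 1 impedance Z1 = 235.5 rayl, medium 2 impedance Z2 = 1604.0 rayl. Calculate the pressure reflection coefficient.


Given values:
  Z1 = 235.5 rayl, Z2 = 1604.0 rayl
Formula: R = (Z2 - Z1) / (Z2 + Z1)
Numerator: Z2 - Z1 = 1604.0 - 235.5 = 1368.5
Denominator: Z2 + Z1 = 1604.0 + 235.5 = 1839.5
R = 1368.5 / 1839.5 = 0.744

0.744


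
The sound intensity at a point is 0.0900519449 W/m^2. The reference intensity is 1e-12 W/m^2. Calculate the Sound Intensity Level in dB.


Given values:
  I = 0.0900519449 W/m^2
  I_ref = 1e-12 W/m^2
Formula: SIL = 10 * log10(I / I_ref)
Compute ratio: I / I_ref = 90051944900
Compute log10: log10(90051944900) = 10.954493
Multiply: SIL = 10 * 10.954493 = 109.54

109.54 dB


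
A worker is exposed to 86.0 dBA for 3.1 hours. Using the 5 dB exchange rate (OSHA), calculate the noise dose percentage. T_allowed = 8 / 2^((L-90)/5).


Given values:
  L = 86.0 dBA, T = 3.1 hours
Formula: T_allowed = 8 / 2^((L - 90) / 5)
Compute exponent: (86.0 - 90) / 5 = -0.8
Compute 2^(-0.8) = 0.574349
T_allowed = 8 / 0.574349 = 13.928813 hours
Dose = (T / T_allowed) * 100
Dose = (3.1 / 13.928813) * 100 = 22.26

22.26 %


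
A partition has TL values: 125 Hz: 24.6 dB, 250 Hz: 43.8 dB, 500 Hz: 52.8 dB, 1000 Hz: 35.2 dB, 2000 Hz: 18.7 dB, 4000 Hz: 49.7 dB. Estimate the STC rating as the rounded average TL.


Given TL values at each frequency:
  125 Hz: 24.6 dB
  250 Hz: 43.8 dB
  500 Hz: 52.8 dB
  1000 Hz: 35.2 dB
  2000 Hz: 18.7 dB
  4000 Hz: 49.7 dB
Formula: STC ~ round(average of TL values)
Sum = 24.6 + 43.8 + 52.8 + 35.2 + 18.7 + 49.7 = 224.8
Average = 224.8 / 6 = 37.47
Rounded: 37

37


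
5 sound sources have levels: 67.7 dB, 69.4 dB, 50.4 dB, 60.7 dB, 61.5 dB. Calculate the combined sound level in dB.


Formula: L_total = 10 * log10( sum(10^(Li/10)) )
  Source 1: 10^(67.7/10) = 5888436.5536
  Source 2: 10^(69.4/10) = 8709635.8996
  Source 3: 10^(50.4/10) = 109647.8196
  Source 4: 10^(60.7/10) = 1174897.5549
  Source 5: 10^(61.5/10) = 1412537.5446
Sum of linear values = 17295155.3723
L_total = 10 * log10(17295155.3723) = 72.38

72.38 dB


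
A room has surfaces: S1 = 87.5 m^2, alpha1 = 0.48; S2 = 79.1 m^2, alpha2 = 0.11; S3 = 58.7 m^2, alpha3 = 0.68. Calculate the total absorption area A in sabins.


Given surfaces:
  Surface 1: 87.5 * 0.48 = 42.0
  Surface 2: 79.1 * 0.11 = 8.701
  Surface 3: 58.7 * 0.68 = 39.916
Formula: A = sum(Si * alpha_i)
A = 42.0 + 8.701 + 39.916
A = 90.62

90.62 sabins


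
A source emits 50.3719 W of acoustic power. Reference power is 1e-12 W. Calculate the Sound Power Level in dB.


Given values:
  W = 50.3719 W
  W_ref = 1e-12 W
Formula: SWL = 10 * log10(W / W_ref)
Compute ratio: W / W_ref = 50371900000000
Compute log10: log10(50371900000000) = 13.702188
Multiply: SWL = 10 * 13.702188 = 137.02

137.02 dB


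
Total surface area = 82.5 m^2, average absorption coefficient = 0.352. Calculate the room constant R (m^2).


Given values:
  S = 82.5 m^2, alpha = 0.352
Formula: R = S * alpha / (1 - alpha)
Numerator: 82.5 * 0.352 = 29.04
Denominator: 1 - 0.352 = 0.648
R = 29.04 / 0.648 = 44.81

44.81 m^2


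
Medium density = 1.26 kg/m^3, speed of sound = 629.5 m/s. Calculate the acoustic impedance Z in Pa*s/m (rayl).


Given values:
  rho = 1.26 kg/m^3
  c = 629.5 m/s
Formula: Z = rho * c
Z = 1.26 * 629.5
Z = 793.17

793.17 rayl


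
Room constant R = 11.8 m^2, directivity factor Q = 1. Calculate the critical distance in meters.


Given values:
  R = 11.8 m^2, Q = 1
Formula: d_c = 0.141 * sqrt(Q * R)
Compute Q * R = 1 * 11.8 = 11.8
Compute sqrt(11.8) = 3.4351
d_c = 0.141 * 3.4351 = 0.484

0.484 m


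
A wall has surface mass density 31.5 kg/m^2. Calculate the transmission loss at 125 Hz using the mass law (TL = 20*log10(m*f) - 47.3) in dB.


Given values:
  m = 31.5 kg/m^2, f = 125 Hz
Formula: TL = 20 * log10(m * f) - 47.3
Compute m * f = 31.5 * 125 = 3937.5
Compute log10(3937.5) = 3.595221
Compute 20 * 3.595221 = 71.9044
TL = 71.9044 - 47.3 = 24.6

24.6 dB


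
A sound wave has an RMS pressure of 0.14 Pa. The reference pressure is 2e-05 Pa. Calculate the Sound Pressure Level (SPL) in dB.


Given values:
  p = 0.14 Pa
  p_ref = 2e-05 Pa
Formula: SPL = 20 * log10(p / p_ref)
Compute ratio: p / p_ref = 0.14 / 2e-05 = 7000
Compute log10: log10(7000) = 3.845098
Multiply: SPL = 20 * 3.845098 = 76.9

76.9 dB


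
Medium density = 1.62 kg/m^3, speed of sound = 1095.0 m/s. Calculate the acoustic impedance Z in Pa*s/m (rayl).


Given values:
  rho = 1.62 kg/m^3
  c = 1095.0 m/s
Formula: Z = rho * c
Z = 1.62 * 1095.0
Z = 1773.9

1773.9 rayl


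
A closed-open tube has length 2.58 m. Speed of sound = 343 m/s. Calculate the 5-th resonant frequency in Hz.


Given values:
  Tube type: closed-open, L = 2.58 m, c = 343 m/s, n = 5
Formula: f_n = (2n - 1) * c / (4 * L)
Compute 2n - 1 = 2*5 - 1 = 9
Compute 4 * L = 4 * 2.58 = 10.32
f = 9 * 343 / 10.32
f = 299.13

299.13 Hz


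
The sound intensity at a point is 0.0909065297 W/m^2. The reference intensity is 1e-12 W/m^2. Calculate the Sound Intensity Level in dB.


Given values:
  I = 0.0909065297 W/m^2
  I_ref = 1e-12 W/m^2
Formula: SIL = 10 * log10(I / I_ref)
Compute ratio: I / I_ref = 90906529700
Compute log10: log10(90906529700) = 10.958595
Multiply: SIL = 10 * 10.958595 = 109.59

109.59 dB


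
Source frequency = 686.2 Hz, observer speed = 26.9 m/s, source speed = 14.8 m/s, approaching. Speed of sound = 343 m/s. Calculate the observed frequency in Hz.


Given values:
  f_s = 686.2 Hz, v_o = 26.9 m/s, v_s = 14.8 m/s
  Direction: approaching
Formula: f_o = f_s * (c + v_o) / (c - v_s)
Numerator: c + v_o = 343 + 26.9 = 369.9
Denominator: c - v_s = 343 - 14.8 = 328.2
f_o = 686.2 * 369.9 / 328.2 = 773.39

773.39 Hz


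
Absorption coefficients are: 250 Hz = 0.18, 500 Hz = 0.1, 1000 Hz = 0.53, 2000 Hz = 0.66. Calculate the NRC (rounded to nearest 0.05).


Given values:
  a_250 = 0.18, a_500 = 0.1
  a_1000 = 0.53, a_2000 = 0.66
Formula: NRC = (a250 + a500 + a1000 + a2000) / 4
Sum = 0.18 + 0.1 + 0.53 + 0.66 = 1.47
NRC = 1.47 / 4 = 0.3675
Rounded to nearest 0.05: 0.35

0.35


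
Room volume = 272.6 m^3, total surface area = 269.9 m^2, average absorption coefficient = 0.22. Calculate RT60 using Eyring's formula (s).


Given values:
  V = 272.6 m^3, S = 269.9 m^2, alpha = 0.22
Formula: RT60 = 0.161 * V / (-S * ln(1 - alpha))
Compute ln(1 - 0.22) = ln(0.78) = -0.248461
Denominator: -269.9 * -0.248461 = 67.0596
Numerator: 0.161 * 272.6 = 43.8886
RT60 = 43.8886 / 67.0596 = 0.654

0.654 s


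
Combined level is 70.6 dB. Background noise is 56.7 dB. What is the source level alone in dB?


Given values:
  L_total = 70.6 dB, L_bg = 56.7 dB
Formula: L_source = 10 * log10(10^(L_total/10) - 10^(L_bg/10))
Convert to linear:
  10^(70.6/10) = 11481536.215
  10^(56.7/10) = 467735.1413
Difference: 11481536.215 - 467735.1413 = 11013801.0737
L_source = 10 * log10(11013801.0737) = 70.42

70.42 dB


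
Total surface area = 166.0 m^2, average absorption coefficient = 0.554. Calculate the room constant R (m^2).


Given values:
  S = 166.0 m^2, alpha = 0.554
Formula: R = S * alpha / (1 - alpha)
Numerator: 166.0 * 0.554 = 91.964
Denominator: 1 - 0.554 = 0.446
R = 91.964 / 0.446 = 206.2

206.2 m^2


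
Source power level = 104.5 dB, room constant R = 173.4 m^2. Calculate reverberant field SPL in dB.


Given values:
  Lw = 104.5 dB, R = 173.4 m^2
Formula: SPL = Lw + 10 * log10(4 / R)
Compute 4 / R = 4 / 173.4 = 0.023068
Compute 10 * log10(0.023068) = -16.3699
SPL = 104.5 + (-16.3699) = 88.13

88.13 dB


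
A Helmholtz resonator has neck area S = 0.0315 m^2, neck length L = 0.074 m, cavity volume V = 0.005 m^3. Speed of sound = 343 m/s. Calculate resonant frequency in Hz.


Given values:
  S = 0.0315 m^2, L = 0.074 m, V = 0.005 m^3, c = 343 m/s
Formula: f = (c / (2*pi)) * sqrt(S / (V * L))
Compute V * L = 0.005 * 0.074 = 0.00037
Compute S / (V * L) = 0.0315 / 0.00037 = 85.1351
Compute sqrt(85.1351) = 9.226868
Compute c / (2*pi) = 343 / 6.283185 = 54.590148
f = 54.590148 * 9.226868 = 503.7

503.7 Hz


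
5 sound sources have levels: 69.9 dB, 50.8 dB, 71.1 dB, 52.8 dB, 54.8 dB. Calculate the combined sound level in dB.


Formula: L_total = 10 * log10( sum(10^(Li/10)) )
  Source 1: 10^(69.9/10) = 9772372.2096
  Source 2: 10^(50.8/10) = 120226.4435
  Source 3: 10^(71.1/10) = 12882495.5169
  Source 4: 10^(52.8/10) = 190546.0718
  Source 5: 10^(54.8/10) = 301995.172
Sum of linear values = 23267635.4138
L_total = 10 * log10(23267635.4138) = 73.67

73.67 dB


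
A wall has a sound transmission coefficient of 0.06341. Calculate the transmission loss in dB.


Given values:
  tau = 0.06341
Formula: TL = 10 * log10(1 / tau)
Compute 1 / tau = 1 / 0.06341 = 15.7704
Compute log10(15.7704) = 1.197843
TL = 10 * 1.197843 = 11.98

11.98 dB


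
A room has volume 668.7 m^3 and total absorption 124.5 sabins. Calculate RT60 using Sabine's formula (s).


Given values:
  V = 668.7 m^3
  A = 124.5 sabins
Formula: RT60 = 0.161 * V / A
Numerator: 0.161 * 668.7 = 107.6607
RT60 = 107.6607 / 124.5 = 0.865

0.865 s


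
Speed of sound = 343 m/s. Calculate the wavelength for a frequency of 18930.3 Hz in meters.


Given values:
  c = 343 m/s, f = 18930.3 Hz
Formula: lambda = c / f
lambda = 343 / 18930.3
lambda = 0.0181

0.0181 m


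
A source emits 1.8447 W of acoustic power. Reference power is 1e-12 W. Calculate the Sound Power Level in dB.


Given values:
  W = 1.8447 W
  W_ref = 1e-12 W
Formula: SWL = 10 * log10(W / W_ref)
Compute ratio: W / W_ref = 1844700000000
Compute log10: log10(1844700000000) = 12.265926
Multiply: SWL = 10 * 12.265926 = 122.66

122.66 dB


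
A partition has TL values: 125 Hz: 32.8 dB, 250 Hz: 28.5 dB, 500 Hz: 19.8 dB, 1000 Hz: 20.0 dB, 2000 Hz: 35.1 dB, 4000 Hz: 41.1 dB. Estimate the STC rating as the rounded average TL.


Given TL values at each frequency:
  125 Hz: 32.8 dB
  250 Hz: 28.5 dB
  500 Hz: 19.8 dB
  1000 Hz: 20.0 dB
  2000 Hz: 35.1 dB
  4000 Hz: 41.1 dB
Formula: STC ~ round(average of TL values)
Sum = 32.8 + 28.5 + 19.8 + 20.0 + 35.1 + 41.1 = 177.3
Average = 177.3 / 6 = 29.55
Rounded: 30

30


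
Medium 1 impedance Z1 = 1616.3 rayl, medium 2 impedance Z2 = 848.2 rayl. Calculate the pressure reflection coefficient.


Given values:
  Z1 = 1616.3 rayl, Z2 = 848.2 rayl
Formula: R = (Z2 - Z1) / (Z2 + Z1)
Numerator: Z2 - Z1 = 848.2 - 1616.3 = -768.1
Denominator: Z2 + Z1 = 848.2 + 1616.3 = 2464.5
R = -768.1 / 2464.5 = -0.3117

-0.3117


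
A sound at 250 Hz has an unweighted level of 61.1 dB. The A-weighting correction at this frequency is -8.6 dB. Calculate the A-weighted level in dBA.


Given values:
  SPL = 61.1 dB
  A-weighting at 250 Hz = -8.6 dB
Formula: L_A = SPL + A_weight
L_A = 61.1 + (-8.6)
L_A = 52.5

52.5 dBA


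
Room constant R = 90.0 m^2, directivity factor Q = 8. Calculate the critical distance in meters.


Given values:
  R = 90.0 m^2, Q = 8
Formula: d_c = 0.141 * sqrt(Q * R)
Compute Q * R = 8 * 90.0 = 720.0
Compute sqrt(720.0) = 26.8328
d_c = 0.141 * 26.8328 = 3.783

3.783 m


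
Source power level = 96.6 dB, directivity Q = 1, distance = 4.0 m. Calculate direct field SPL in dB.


Given values:
  Lw = 96.6 dB, Q = 1, r = 4.0 m
Formula: SPL = Lw + 10 * log10(Q / (4 * pi * r^2))
Compute 4 * pi * r^2 = 4 * pi * 4.0^2 = 201.0619
Compute Q / denom = 1 / 201.0619 = 0.00497359
Compute 10 * log10(0.00497359) = -23.0333
SPL = 96.6 + (-23.0333) = 73.57

73.57 dB


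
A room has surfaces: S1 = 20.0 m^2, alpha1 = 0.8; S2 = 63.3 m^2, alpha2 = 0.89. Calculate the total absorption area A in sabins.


Given surfaces:
  Surface 1: 20.0 * 0.8 = 16.0
  Surface 2: 63.3 * 0.89 = 56.337
Formula: A = sum(Si * alpha_i)
A = 16.0 + 56.337
A = 72.34

72.34 sabins


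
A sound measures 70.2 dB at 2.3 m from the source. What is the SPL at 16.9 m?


Given values:
  SPL1 = 70.2 dB, r1 = 2.3 m, r2 = 16.9 m
Formula: SPL2 = SPL1 - 20 * log10(r2 / r1)
Compute ratio: r2 / r1 = 16.9 / 2.3 = 7.3478
Compute log10: log10(7.3478) = 0.866157
Compute drop: 20 * 0.866157 = 17.3231
SPL2 = 70.2 - 17.3231 = 52.88

52.88 dB


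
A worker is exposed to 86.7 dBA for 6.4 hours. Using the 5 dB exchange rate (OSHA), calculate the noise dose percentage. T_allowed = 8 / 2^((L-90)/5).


Given values:
  L = 86.7 dBA, T = 6.4 hours
Formula: T_allowed = 8 / 2^((L - 90) / 5)
Compute exponent: (86.7 - 90) / 5 = -0.66
Compute 2^(-0.66) = 0.632878
T_allowed = 8 / 0.632878 = 12.640667 hours
Dose = (T / T_allowed) * 100
Dose = (6.4 / 12.640667) * 100 = 50.63

50.63 %


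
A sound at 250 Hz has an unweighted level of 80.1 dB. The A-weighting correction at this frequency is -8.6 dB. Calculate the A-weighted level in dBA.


Given values:
  SPL = 80.1 dB
  A-weighting at 250 Hz = -8.6 dB
Formula: L_A = SPL + A_weight
L_A = 80.1 + (-8.6)
L_A = 71.5

71.5 dBA


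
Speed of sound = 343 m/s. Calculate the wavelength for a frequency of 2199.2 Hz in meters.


Given values:
  c = 343 m/s, f = 2199.2 Hz
Formula: lambda = c / f
lambda = 343 / 2199.2
lambda = 0.156

0.156 m


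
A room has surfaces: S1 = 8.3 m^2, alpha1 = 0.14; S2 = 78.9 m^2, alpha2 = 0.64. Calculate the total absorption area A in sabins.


Given surfaces:
  Surface 1: 8.3 * 0.14 = 1.162
  Surface 2: 78.9 * 0.64 = 50.496
Formula: A = sum(Si * alpha_i)
A = 1.162 + 50.496
A = 51.66

51.66 sabins
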